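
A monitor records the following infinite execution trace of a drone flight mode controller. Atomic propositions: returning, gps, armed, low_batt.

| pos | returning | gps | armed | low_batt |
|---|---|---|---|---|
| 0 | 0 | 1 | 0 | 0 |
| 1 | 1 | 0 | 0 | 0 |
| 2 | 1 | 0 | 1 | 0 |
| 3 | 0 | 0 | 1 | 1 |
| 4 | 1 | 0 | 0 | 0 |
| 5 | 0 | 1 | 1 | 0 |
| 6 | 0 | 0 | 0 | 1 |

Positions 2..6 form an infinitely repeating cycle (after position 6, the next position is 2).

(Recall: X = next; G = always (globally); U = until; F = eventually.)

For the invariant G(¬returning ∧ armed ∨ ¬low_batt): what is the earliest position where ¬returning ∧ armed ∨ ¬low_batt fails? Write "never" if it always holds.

Check ¬returning ∧ armed ∨ ¬low_batt at each position in order: 0 ✓, 1 ✓, 2 ✓, 3 ✓, 4 ✓, 5 ✓.
At position 6 the labels are {low_batt}, so ¬returning ∧ armed ∨ ¬low_batt is false there. This is the first violation.

6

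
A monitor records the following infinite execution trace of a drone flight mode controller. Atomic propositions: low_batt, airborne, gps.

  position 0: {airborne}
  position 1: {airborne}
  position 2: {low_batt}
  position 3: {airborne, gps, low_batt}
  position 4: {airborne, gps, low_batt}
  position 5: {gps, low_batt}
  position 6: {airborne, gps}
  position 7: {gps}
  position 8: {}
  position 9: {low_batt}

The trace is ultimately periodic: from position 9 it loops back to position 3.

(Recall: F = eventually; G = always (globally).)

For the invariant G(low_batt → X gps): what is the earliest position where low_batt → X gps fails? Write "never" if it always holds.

never

low_batt → X gps holds at every position 0..9, and those are all the positions the trace ever visits, so the invariant G(low_batt → X gps) is never violated.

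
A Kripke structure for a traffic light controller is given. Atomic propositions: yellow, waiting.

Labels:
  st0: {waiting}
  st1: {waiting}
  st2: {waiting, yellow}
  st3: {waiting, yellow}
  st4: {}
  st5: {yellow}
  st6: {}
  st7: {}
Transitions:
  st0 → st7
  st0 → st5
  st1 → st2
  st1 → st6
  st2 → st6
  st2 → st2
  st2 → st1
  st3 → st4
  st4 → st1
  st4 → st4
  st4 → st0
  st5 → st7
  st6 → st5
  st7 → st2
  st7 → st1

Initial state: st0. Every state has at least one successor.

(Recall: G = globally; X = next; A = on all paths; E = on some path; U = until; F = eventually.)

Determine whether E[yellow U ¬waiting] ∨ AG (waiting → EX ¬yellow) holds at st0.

States satisfying yellow: {st2, st3, st5}.
States satisfying ¬waiting: {st4, st5, st6, st7}.
States satisfying E[yellow U ¬waiting]: {st2, st3, st4, st5, st6, st7}.
States satisfying waiting → EX ¬yellow: {st0, st1, st2, st3, st4, st5, st6, st7}.
States satisfying AG (waiting → EX ¬yellow): {st0, st1, st2, st3, st4, st5, st6, st7}.
States satisfying E[yellow U ¬waiting] ∨ AG (waiting → EX ¬yellow): {st0, st1, st2, st3, st4, st5, st6, st7}.
st0 ∈ Sat(E[yellow U ¬waiting] ∨ AG (waiting → EX ¬yellow)).

Satisfied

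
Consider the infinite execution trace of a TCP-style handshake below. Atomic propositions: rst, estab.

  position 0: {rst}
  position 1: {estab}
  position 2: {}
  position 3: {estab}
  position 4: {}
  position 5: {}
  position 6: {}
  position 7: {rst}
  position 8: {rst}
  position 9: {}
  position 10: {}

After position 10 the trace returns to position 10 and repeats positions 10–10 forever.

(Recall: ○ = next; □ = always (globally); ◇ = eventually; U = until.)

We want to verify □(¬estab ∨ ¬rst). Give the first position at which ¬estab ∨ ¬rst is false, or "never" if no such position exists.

¬estab ∨ ¬rst holds at every position 0..10, and those are all the positions the trace ever visits, so the invariant □(¬estab ∨ ¬rst) is never violated.

never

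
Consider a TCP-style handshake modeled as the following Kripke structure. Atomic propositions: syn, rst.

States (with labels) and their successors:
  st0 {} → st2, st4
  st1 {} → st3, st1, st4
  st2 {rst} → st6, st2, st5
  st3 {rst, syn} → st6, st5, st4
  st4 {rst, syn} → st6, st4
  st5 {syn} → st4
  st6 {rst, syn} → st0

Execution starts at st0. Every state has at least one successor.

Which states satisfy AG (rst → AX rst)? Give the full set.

States satisfying rst → AX rst: {st0, st1, st4, st5}.
States satisfying AG (rst → AX rst): ∅.

none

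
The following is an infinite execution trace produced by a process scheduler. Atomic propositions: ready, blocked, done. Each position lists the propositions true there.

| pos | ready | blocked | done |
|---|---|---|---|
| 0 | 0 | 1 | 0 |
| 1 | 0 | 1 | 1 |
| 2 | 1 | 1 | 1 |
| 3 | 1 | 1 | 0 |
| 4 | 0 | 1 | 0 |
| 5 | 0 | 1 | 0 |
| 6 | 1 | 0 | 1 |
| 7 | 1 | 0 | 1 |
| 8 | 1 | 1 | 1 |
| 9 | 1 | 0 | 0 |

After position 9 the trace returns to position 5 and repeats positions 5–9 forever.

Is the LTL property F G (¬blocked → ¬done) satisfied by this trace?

Violated

G (¬blocked → ¬done) is false at every position 0..9, so it never becomes true and F G (¬blocked → ¬done) fails.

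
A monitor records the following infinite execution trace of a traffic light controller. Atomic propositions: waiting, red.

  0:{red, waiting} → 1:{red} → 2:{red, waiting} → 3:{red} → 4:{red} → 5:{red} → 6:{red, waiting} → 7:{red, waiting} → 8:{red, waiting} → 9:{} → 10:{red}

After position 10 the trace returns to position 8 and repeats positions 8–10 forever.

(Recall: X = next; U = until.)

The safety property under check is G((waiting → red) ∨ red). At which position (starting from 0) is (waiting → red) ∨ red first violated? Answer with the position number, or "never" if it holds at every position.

never

(waiting → red) ∨ red holds at every position 0..10, and those are all the positions the trace ever visits, so the invariant G((waiting → red) ∨ red) is never violated.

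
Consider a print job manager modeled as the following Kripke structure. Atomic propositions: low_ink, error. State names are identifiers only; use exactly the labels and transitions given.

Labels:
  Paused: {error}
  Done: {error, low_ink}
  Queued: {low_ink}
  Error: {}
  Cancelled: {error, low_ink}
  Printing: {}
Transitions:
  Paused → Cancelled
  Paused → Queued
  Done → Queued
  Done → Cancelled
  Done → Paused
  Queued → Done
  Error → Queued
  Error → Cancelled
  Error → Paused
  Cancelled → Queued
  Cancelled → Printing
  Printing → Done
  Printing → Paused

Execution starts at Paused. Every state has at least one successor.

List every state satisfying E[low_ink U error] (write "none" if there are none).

{Paused, Done, Queued, Cancelled}

States satisfying low_ink: {Done, Queued, Cancelled}.
States satisfying error: {Paused, Done, Cancelled}.
States satisfying E[low_ink U error]: {Paused, Done, Queued, Cancelled}.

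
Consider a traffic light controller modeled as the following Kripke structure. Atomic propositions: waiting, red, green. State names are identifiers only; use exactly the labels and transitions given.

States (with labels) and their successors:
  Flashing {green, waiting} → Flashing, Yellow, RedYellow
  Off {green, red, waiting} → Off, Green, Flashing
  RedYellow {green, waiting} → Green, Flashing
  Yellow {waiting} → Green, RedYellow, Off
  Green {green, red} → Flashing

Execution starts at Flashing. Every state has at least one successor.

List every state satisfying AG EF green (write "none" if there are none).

States satisfying EF green: {Flashing, Off, RedYellow, Yellow, Green}.
States satisfying AG EF green: {Flashing, Off, RedYellow, Yellow, Green}.

{Flashing, Off, RedYellow, Yellow, Green}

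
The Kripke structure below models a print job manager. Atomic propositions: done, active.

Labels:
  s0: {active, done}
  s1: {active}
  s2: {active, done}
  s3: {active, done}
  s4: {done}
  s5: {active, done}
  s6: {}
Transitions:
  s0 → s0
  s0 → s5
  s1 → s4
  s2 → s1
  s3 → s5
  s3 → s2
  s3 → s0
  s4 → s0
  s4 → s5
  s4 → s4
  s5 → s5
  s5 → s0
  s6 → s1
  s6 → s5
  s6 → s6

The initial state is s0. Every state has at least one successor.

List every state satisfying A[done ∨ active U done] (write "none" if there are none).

States satisfying done ∨ active: {s0, s1, s2, s3, s4, s5}.
States satisfying done: {s0, s2, s3, s4, s5}.
States satisfying A[done ∨ active U done]: {s0, s1, s2, s3, s4, s5}.

{s0, s1, s2, s3, s4, s5}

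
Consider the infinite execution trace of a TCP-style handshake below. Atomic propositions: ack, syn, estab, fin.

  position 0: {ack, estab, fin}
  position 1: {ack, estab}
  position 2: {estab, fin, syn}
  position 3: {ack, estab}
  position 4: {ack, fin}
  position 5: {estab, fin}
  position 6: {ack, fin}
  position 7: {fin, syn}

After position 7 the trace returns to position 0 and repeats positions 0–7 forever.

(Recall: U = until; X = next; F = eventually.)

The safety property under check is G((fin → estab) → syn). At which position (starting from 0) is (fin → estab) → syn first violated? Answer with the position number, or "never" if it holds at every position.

At position 0 the labels are {ack, estab, fin}, so (fin → estab) → syn is false there. This is the first violation.

0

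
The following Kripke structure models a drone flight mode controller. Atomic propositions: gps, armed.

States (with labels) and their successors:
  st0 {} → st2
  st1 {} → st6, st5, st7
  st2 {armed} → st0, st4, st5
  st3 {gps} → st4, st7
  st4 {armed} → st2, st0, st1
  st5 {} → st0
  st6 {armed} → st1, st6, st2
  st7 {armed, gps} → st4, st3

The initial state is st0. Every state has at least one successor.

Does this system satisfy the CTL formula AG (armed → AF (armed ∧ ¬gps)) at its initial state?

Does not hold

States satisfying armed → AF (armed ∧ ¬gps): {st0, st1, st2, st3, st4, st5, st6}.
States satisfying AG (armed → AF (armed ∧ ¬gps)): ∅.
st7 is reachable from st0 and violates armed → AF (armed ∧ ¬gps), so AG fails at st0.
st0 ∉ Sat(AG (armed → AF (armed ∧ ¬gps))).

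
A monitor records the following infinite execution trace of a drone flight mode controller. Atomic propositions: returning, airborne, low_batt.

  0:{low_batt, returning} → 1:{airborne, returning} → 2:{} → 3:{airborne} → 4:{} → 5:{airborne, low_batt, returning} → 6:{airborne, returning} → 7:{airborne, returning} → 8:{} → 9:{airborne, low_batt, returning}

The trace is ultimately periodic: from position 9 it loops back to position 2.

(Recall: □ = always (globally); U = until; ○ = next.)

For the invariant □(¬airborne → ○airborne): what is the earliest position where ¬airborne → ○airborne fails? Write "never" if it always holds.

never

¬airborne → ○airborne holds at every position 0..9, and those are all the positions the trace ever visits, so the invariant □(¬airborne → ○airborne) is never violated.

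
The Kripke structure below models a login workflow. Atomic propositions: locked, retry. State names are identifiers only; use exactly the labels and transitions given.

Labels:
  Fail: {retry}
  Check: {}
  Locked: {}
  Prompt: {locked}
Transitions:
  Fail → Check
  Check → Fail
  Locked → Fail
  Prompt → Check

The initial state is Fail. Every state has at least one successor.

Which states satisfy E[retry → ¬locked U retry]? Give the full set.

{Fail, Check, Locked, Prompt}

States satisfying retry → ¬locked: {Fail, Check, Locked, Prompt}.
States satisfying retry: {Fail}.
States satisfying E[retry → ¬locked U retry]: {Fail, Check, Locked, Prompt}.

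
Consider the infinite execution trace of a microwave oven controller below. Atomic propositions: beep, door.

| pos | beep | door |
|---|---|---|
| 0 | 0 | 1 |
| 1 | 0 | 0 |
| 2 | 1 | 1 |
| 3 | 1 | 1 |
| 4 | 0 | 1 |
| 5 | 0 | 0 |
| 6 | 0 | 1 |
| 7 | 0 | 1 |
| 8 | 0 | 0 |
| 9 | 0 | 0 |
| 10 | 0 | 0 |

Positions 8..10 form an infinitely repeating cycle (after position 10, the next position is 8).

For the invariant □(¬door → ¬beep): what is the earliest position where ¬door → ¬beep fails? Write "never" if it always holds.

¬door → ¬beep holds at every position 0..10, and those are all the positions the trace ever visits, so the invariant □(¬door → ¬beep) is never violated.

never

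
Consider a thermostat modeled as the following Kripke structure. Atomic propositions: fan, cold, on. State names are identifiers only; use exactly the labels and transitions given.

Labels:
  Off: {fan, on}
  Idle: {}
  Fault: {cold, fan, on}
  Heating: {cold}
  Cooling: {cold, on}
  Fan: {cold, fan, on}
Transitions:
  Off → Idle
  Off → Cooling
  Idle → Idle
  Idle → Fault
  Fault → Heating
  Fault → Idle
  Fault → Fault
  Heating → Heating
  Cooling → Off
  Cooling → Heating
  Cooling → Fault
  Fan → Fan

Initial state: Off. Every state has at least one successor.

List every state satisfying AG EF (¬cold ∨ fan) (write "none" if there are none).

States satisfying EF (¬cold ∨ fan): {Off, Idle, Fault, Cooling, Fan}.
States satisfying AG EF (¬cold ∨ fan): {Fan}.

{Fan}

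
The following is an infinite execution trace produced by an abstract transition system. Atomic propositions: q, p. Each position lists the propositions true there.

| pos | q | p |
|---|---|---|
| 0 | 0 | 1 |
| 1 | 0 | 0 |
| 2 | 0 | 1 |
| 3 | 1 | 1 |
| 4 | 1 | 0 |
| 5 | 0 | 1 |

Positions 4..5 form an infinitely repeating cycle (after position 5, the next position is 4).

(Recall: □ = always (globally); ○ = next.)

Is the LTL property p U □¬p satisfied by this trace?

Violated

Walking from position 0: at position 1, □¬p has not yet held and p fails, so p U □¬p is false.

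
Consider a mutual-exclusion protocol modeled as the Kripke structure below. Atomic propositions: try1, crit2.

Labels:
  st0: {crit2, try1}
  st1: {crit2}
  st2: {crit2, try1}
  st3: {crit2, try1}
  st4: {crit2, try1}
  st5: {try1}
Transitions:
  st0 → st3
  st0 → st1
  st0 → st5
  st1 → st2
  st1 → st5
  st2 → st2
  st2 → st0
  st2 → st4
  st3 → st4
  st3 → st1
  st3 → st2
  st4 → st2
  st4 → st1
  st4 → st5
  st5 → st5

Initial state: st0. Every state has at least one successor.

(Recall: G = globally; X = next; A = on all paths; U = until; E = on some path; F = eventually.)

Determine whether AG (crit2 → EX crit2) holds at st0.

States satisfying crit2 → EX crit2: {st0, st1, st2, st3, st4, st5}.
States satisfying AG (crit2 → EX crit2): {st0, st1, st2, st3, st4, st5}.
Every state reachable from st0 satisfies crit2 → EX crit2.
st0 ∈ Sat(AG (crit2 → EX crit2)).

Satisfied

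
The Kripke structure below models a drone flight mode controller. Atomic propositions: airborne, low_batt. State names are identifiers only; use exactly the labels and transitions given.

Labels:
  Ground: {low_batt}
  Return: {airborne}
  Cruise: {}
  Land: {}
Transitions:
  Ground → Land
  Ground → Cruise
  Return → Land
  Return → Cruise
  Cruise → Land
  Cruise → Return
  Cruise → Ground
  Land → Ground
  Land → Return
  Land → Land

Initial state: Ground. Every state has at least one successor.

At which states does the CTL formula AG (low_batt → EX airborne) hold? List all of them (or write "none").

none

States satisfying low_batt → EX airborne: {Return, Cruise, Land}.
States satisfying AG (low_batt → EX airborne): ∅.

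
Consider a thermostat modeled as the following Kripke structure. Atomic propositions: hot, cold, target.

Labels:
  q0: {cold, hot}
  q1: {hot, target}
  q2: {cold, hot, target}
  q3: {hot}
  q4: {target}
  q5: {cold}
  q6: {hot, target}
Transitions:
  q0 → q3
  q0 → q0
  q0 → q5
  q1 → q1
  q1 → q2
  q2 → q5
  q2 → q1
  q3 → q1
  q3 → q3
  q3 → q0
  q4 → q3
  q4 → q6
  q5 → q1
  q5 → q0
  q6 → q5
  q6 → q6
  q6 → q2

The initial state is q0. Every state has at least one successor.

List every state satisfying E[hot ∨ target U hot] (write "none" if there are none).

{q0, q1, q2, q3, q4, q6}

States satisfying hot ∨ target: {q0, q1, q2, q3, q4, q6}.
States satisfying hot: {q0, q1, q2, q3, q6}.
States satisfying E[hot ∨ target U hot]: {q0, q1, q2, q3, q4, q6}.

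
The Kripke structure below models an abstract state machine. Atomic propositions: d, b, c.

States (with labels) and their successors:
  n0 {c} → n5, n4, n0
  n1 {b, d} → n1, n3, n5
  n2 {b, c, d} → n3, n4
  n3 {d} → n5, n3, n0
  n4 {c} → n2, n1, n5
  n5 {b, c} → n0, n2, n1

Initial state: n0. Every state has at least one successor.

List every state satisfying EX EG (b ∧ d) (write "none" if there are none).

States satisfying EG (b ∧ d): {n1}.
States satisfying EX EG (b ∧ d): {n1, n4, n5}.

{n1, n4, n5}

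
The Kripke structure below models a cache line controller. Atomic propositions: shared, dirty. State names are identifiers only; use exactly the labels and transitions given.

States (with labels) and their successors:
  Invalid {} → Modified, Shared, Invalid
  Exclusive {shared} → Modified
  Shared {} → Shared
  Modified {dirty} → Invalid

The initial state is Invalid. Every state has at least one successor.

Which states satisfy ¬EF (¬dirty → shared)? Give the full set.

{Shared}

States satisfying ¬dirty → shared: {Exclusive, Modified}.
States satisfying EF (¬dirty → shared): {Invalid, Exclusive, Modified}.
States satisfying ¬EF (¬dirty → shared): {Shared}.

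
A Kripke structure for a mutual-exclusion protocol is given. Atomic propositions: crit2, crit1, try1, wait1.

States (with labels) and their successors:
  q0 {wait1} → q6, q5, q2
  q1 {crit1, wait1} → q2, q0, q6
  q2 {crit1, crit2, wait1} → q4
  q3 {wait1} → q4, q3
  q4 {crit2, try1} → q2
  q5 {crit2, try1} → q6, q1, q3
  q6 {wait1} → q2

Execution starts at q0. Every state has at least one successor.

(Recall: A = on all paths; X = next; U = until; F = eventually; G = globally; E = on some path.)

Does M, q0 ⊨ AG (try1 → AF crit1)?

Violated

States satisfying try1 → AF crit1: {q0, q1, q2, q3, q4, q6}.
States satisfying AG (try1 → AF crit1): {q2, q3, q4, q6}.
q5 is reachable from q0 and violates try1 → AF crit1, so AG fails at q0.
q0 ∉ Sat(AG (try1 → AF crit1)).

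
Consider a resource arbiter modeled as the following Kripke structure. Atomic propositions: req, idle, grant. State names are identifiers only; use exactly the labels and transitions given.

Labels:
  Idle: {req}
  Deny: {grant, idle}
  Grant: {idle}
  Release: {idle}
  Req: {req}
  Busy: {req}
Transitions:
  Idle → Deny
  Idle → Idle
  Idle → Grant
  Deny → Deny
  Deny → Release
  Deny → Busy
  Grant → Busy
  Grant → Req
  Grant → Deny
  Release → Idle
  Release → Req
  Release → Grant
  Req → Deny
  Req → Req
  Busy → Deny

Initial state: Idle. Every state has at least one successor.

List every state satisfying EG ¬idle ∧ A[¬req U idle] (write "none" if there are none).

none

States satisfying ¬idle: {Idle, Req, Busy}.
States satisfying EG ¬idle: {Idle, Req}.
States satisfying ¬req: {Deny, Grant, Release}.
States satisfying idle: {Deny, Grant, Release}.
States satisfying A[¬req U idle]: {Deny, Grant, Release}.
States satisfying EG ¬idle ∧ A[¬req U idle]: ∅.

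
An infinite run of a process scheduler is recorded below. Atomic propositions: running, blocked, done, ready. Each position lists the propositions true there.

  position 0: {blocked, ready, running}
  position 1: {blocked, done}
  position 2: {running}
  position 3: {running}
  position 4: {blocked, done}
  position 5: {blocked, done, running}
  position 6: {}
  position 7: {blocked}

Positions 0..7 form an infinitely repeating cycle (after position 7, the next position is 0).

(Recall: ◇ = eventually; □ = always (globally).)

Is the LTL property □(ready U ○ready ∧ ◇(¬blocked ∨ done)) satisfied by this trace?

No

ready U ○ready ∧ ◇(¬blocked ∨ done) must hold at every position from 0 onward. It fails at position 0, so □(ready U ○ready ∧ ◇(¬blocked ∨ done)) is false.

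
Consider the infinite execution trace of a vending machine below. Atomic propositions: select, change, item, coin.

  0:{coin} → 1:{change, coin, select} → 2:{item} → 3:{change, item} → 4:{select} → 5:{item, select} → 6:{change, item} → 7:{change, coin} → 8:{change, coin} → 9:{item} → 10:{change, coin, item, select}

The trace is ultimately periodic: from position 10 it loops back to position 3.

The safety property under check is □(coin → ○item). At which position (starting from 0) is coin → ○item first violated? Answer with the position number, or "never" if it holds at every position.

0

At position 0 the labels are {coin} and the next position 1 has {change, coin, select}, so coin → ○item is false there. This is the first violation.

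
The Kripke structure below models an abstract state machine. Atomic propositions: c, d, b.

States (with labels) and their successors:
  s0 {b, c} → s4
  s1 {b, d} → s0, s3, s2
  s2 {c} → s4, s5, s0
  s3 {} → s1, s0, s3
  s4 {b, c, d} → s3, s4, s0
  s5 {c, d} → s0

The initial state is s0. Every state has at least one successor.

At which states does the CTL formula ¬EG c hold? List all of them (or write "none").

{s1, s3}

States satisfying c: {s0, s2, s4, s5}.
States satisfying EG c: {s0, s2, s4, s5}.
States satisfying ¬EG c: {s1, s3}.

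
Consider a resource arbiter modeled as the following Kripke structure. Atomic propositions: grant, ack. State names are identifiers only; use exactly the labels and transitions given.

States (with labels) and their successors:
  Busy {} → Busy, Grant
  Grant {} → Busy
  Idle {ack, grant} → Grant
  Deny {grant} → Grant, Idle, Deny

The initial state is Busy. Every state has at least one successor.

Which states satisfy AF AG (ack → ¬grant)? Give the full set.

{Busy, Grant, Idle}

States satisfying AG (ack → ¬grant): {Busy, Grant}.
States satisfying AF AG (ack → ¬grant): {Busy, Grant, Idle}.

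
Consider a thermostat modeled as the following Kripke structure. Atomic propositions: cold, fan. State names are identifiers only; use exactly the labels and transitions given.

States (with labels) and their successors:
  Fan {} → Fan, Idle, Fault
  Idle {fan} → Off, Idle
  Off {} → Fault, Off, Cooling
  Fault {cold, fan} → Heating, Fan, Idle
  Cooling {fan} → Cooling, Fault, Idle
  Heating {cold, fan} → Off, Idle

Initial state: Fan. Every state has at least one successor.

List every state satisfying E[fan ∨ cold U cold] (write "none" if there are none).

{Fault, Cooling, Heating}

States satisfying fan ∨ cold: {Idle, Fault, Cooling, Heating}.
States satisfying cold: {Fault, Heating}.
States satisfying E[fan ∨ cold U cold]: {Fault, Cooling, Heating}.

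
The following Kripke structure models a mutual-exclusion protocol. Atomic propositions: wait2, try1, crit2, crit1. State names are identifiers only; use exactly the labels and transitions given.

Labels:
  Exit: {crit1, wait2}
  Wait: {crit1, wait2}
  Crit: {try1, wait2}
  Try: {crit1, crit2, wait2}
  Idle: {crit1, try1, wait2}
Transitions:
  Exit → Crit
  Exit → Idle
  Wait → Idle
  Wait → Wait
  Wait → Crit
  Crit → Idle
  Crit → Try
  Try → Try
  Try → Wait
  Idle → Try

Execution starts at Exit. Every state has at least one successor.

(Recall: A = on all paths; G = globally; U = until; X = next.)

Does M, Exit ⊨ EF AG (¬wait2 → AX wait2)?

States satisfying AG (¬wait2 → AX wait2): {Exit, Wait, Crit, Try, Idle}.
States satisfying EF AG (¬wait2 → AX wait2): {Exit, Wait, Crit, Try, Idle}.
Some path from Exit reaches a state where AG (¬wait2 → AX wait2) holds.
Exit ∈ Sat(EF AG (¬wait2 → AX wait2)).

Holds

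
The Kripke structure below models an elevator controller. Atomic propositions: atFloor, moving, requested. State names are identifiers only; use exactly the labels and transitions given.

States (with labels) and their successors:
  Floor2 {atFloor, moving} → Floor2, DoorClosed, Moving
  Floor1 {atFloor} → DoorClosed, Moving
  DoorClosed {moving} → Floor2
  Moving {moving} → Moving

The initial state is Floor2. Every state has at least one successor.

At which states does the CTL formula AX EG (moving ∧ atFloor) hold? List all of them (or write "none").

{DoorClosed}

States satisfying EG (moving ∧ atFloor): {Floor2}.
States satisfying AX EG (moving ∧ atFloor): {DoorClosed}.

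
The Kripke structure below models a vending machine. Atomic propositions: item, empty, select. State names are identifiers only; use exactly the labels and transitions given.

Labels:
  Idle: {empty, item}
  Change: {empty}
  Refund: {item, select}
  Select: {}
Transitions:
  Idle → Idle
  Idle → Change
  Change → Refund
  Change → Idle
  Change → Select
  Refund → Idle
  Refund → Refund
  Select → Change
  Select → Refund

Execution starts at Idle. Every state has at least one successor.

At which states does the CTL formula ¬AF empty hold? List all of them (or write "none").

States satisfying empty: {Idle, Change}.
States satisfying AF empty: {Idle, Change}.
States satisfying ¬AF empty: {Refund, Select}.

{Refund, Select}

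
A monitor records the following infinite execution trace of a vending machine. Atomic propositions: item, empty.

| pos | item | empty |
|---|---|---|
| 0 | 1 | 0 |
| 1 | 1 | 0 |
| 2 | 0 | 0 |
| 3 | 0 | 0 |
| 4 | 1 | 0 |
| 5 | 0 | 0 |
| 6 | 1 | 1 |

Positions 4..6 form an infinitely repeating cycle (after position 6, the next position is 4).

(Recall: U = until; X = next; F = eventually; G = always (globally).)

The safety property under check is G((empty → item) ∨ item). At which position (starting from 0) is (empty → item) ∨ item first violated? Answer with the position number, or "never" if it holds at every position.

(empty → item) ∨ item holds at every position 0..6, and those are all the positions the trace ever visits, so the invariant G((empty → item) ∨ item) is never violated.

never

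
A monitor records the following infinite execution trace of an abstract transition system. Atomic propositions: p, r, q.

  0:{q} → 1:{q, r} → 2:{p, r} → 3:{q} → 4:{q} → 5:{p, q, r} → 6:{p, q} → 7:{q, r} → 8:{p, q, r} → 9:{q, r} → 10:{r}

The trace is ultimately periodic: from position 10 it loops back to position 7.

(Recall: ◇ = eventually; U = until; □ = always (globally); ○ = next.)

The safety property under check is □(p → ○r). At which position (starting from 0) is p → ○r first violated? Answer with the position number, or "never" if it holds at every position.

Check p → ○r at each position in order: 0 ✓, 1 ✓.
At position 2 the labels are {p, r} and the next position 3 has {q}, so p → ○r is false there. This is the first violation.

2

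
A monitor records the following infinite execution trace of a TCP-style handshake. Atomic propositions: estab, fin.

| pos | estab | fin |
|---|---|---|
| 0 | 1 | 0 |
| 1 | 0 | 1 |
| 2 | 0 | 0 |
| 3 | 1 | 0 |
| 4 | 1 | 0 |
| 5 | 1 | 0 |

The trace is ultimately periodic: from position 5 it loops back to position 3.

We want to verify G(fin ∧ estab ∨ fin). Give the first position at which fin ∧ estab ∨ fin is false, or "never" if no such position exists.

0

At position 0 the labels are {estab}, so fin ∧ estab ∨ fin is false there. This is the first violation.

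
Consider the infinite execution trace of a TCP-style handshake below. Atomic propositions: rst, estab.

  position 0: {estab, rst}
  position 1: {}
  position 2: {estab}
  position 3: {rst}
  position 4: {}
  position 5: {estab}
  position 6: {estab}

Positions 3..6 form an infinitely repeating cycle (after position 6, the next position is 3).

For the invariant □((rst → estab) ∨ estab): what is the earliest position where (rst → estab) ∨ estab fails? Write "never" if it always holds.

3

Check (rst → estab) ∨ estab at each position in order: 0 ✓, 1 ✓, 2 ✓.
At position 3 the labels are {rst}, so (rst → estab) ∨ estab is false there. This is the first violation.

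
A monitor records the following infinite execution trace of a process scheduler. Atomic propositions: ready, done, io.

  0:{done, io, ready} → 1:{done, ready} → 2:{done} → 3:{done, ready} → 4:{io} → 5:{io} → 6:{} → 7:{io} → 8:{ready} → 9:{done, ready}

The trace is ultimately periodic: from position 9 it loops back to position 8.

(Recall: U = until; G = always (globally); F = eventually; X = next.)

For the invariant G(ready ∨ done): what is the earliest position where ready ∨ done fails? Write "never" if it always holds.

4

Check ready ∨ done at each position in order: 0 ✓, 1 ✓, 2 ✓, 3 ✓.
At position 4 the labels are {io}, so ready ∨ done is false there. This is the first violation.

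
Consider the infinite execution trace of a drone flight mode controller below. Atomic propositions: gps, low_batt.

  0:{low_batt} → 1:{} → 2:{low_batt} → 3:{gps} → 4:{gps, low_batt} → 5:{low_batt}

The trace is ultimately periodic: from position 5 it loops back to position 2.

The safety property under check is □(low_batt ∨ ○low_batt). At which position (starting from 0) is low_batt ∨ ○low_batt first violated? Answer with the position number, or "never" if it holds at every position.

never

low_batt ∨ ○low_batt holds at every position 0..5, and those are all the positions the trace ever visits, so the invariant □(low_batt ∨ ○low_batt) is never violated.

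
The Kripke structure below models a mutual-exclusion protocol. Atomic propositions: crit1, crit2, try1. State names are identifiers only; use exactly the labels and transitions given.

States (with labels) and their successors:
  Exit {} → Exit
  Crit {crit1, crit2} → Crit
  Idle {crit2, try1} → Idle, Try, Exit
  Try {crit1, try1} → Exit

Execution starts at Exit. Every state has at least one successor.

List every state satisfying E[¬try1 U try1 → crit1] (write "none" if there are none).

{Exit, Crit, Try}

States satisfying ¬try1: {Exit, Crit}.
States satisfying try1 → crit1: {Exit, Crit, Try}.
States satisfying E[¬try1 U try1 → crit1]: {Exit, Crit, Try}.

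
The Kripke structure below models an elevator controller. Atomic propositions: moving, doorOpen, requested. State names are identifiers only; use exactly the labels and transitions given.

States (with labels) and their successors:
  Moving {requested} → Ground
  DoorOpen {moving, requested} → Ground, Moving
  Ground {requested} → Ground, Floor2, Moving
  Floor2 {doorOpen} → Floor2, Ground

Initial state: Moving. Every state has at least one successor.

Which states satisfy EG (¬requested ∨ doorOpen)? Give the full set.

{Floor2}

States satisfying ¬requested ∨ doorOpen: {Floor2}.
States satisfying EG (¬requested ∨ doorOpen): {Floor2}.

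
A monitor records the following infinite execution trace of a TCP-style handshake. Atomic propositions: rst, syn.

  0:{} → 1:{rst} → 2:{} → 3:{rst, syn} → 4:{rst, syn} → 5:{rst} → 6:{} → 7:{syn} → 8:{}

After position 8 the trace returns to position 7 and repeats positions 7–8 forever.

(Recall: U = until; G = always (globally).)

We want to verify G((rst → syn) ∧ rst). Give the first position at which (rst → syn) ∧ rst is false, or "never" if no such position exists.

At position 0 the labels are {}, so (rst → syn) ∧ rst is false there. This is the first violation.

0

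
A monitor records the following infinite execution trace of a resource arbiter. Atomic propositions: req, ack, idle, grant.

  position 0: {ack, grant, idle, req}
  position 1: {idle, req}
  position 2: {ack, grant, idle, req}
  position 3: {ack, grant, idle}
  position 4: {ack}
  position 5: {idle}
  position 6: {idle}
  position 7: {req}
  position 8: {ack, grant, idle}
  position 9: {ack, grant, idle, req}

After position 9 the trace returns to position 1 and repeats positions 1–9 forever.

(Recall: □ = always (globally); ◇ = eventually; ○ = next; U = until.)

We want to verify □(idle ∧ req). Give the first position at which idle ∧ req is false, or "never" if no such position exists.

3

Check idle ∧ req at each position in order: 0 ✓, 1 ✓, 2 ✓.
At position 3 the labels are {ack, grant, idle}, so idle ∧ req is false there. This is the first violation.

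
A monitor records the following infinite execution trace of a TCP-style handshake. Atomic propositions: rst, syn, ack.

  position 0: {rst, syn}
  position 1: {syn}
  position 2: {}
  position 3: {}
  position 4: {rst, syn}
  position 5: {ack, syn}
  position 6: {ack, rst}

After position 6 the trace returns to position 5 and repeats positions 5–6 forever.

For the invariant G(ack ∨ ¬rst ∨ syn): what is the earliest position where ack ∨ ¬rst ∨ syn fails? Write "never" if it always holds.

never

ack ∨ ¬rst ∨ syn holds at every position 0..6, and those are all the positions the trace ever visits, so the invariant G(ack ∨ ¬rst ∨ syn) is never violated.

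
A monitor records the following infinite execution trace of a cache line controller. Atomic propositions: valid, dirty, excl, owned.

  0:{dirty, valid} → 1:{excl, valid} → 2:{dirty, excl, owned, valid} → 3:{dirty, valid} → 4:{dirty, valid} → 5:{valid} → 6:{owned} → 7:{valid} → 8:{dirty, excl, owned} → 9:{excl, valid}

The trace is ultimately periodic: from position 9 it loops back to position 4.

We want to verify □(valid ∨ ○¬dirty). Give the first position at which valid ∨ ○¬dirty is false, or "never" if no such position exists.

valid ∨ ○¬dirty holds at every position 0..9, and those are all the positions the trace ever visits, so the invariant □(valid ∨ ○¬dirty) is never violated.

never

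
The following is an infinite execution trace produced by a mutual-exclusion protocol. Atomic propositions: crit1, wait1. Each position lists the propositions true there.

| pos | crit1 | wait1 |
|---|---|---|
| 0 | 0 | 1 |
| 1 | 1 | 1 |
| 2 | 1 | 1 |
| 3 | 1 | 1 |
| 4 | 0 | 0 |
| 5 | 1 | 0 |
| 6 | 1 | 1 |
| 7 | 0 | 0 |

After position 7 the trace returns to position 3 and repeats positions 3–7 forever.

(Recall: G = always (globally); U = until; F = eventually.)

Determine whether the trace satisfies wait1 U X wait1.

Walking from position 0: X wait1 first holds at position 0, and wait1 holds at every earlier position along the way, so wait1 U X wait1 holds.

Holds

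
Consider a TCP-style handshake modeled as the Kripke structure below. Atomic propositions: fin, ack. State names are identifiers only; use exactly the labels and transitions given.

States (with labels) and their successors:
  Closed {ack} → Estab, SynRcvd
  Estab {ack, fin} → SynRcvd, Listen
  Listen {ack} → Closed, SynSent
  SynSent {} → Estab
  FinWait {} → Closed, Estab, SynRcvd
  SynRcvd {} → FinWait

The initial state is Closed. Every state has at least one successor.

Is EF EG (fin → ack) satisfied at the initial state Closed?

Holds

States satisfying EG (fin → ack): {Closed, Estab, Listen, SynSent, FinWait, SynRcvd}.
States satisfying EF EG (fin → ack): {Closed, Estab, Listen, SynSent, FinWait, SynRcvd}.
Some path from Closed reaches a state where EG (fin → ack) holds.
Closed ∈ Sat(EF EG (fin → ack)).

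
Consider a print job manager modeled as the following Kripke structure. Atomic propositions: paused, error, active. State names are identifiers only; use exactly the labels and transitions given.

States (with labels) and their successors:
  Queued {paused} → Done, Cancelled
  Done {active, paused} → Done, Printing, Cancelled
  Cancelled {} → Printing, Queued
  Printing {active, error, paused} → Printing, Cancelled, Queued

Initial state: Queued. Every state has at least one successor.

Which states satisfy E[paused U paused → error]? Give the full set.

{Queued, Done, Cancelled, Printing}

States satisfying paused: {Queued, Done, Printing}.
States satisfying paused → error: {Cancelled, Printing}.
States satisfying E[paused U paused → error]: {Queued, Done, Cancelled, Printing}.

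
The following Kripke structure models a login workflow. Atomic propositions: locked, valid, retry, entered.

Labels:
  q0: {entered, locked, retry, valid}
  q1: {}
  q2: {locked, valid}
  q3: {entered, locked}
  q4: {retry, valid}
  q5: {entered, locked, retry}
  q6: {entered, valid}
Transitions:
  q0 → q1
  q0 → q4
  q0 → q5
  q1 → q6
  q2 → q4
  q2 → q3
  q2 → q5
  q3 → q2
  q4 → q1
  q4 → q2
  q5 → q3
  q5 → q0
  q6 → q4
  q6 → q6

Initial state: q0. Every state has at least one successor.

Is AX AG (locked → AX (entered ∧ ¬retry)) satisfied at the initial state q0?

Does not hold

States satisfying AG (locked → AX (entered ∧ ¬retry)): ∅.
States satisfying AX AG (locked → AX (entered ∧ ¬retry)): ∅.
q0 ∉ Sat(AX AG (locked → AX (entered ∧ ¬retry))).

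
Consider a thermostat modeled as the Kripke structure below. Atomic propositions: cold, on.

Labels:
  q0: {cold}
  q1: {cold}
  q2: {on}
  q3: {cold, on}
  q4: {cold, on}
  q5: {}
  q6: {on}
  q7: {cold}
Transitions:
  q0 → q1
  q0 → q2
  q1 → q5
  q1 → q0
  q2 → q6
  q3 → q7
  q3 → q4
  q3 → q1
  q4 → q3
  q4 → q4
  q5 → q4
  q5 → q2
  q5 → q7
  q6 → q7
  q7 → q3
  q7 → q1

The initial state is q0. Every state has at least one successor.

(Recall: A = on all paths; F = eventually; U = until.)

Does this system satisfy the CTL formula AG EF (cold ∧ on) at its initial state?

Holds

States satisfying EF (cold ∧ on): {q0, q1, q2, q3, q4, q5, q6, q7}.
States satisfying AG EF (cold ∧ on): {q0, q1, q2, q3, q4, q5, q6, q7}.
Every state reachable from q0 satisfies EF (cold ∧ on).
q0 ∈ Sat(AG EF (cold ∧ on)).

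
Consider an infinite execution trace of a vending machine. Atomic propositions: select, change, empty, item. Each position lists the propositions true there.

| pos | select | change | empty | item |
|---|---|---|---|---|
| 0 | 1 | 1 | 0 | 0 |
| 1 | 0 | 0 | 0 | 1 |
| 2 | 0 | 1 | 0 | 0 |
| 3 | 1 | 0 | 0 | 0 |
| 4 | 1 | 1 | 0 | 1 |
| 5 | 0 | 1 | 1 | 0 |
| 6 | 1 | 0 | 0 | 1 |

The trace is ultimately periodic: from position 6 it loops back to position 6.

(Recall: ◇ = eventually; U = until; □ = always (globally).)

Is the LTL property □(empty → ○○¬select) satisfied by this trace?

empty → ○○¬select must hold at every position from 0 onward. It fails at position 5, so □(empty → ○○¬select) is false.
Positions where empty holds: 5.
Check ○○¬select at each: 5→fails.

Violated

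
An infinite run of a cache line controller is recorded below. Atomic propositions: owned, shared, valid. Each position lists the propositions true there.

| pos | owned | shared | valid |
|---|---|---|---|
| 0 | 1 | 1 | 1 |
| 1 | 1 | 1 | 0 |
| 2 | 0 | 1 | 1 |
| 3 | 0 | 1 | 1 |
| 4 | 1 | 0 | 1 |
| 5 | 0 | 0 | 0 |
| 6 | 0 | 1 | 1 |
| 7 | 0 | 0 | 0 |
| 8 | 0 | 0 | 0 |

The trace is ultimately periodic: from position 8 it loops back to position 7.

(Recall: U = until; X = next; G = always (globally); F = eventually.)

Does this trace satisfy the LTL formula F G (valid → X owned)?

G (valid → X owned) holds at position 7, which is reachable from 0, so F G (valid → X owned) holds.

Holds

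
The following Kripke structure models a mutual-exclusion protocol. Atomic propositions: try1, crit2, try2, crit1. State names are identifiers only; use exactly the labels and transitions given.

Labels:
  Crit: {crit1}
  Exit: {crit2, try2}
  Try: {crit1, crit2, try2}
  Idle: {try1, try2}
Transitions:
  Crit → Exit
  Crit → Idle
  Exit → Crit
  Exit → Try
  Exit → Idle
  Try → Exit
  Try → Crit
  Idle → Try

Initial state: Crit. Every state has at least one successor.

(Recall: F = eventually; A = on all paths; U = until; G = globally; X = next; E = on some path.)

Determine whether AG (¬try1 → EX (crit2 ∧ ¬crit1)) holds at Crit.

States satisfying ¬try1 → EX (crit2 ∧ ¬crit1): {Crit, Try, Idle}.
States satisfying AG (¬try1 → EX (crit2 ∧ ¬crit1)): ∅.
Exit is reachable from Crit and violates ¬try1 → EX (crit2 ∧ ¬crit1), so AG fails at Crit.
Crit ∉ Sat(AG (¬try1 → EX (crit2 ∧ ¬crit1))).

Violated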